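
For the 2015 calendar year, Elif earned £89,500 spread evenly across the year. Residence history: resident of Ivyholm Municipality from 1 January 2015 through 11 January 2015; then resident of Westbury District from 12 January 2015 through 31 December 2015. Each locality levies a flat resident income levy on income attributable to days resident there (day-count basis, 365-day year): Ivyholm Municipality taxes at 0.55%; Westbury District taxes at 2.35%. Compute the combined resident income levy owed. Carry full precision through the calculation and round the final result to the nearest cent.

£2,054.70

Ivyholm Municipality, 1 January – 11 January 2015: 11 days → £89,500 × 0.55% × 11/365 = £14.8349
Westbury District, 12 January – 31 December 2015: 354 days → £89,500 × 2.35% × 354/365 = £2,039.8644
Total = £2,054.6993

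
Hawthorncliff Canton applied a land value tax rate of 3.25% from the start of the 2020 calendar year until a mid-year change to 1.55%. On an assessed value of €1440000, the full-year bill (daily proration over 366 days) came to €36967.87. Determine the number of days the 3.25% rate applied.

219 days

Let d = days at the first rate; then 366 − d days at the second rate.
€1440000 × [3.25%·d + 1.55%·(366−d)] / 366 = €36967.87
Solving gives d = 219, so the new rate took effect on 7 August 2020.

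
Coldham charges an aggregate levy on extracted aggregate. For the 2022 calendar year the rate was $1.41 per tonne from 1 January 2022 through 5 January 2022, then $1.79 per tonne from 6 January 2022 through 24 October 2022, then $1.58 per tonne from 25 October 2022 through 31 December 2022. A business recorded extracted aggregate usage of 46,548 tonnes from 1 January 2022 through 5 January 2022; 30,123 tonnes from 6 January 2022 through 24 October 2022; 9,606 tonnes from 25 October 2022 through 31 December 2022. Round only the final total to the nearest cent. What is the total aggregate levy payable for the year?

$134,730.33

1 January – 5 January 2022: 46,548 tonnes at $1.41/tonne → $65,632.68
6 January – 24 October 2022: 30,123 tonnes at $1.79/tonne → $53,920.17
25 October – 31 December 2022: 9,606 tonnes at $1.58/tonne → $15,177.48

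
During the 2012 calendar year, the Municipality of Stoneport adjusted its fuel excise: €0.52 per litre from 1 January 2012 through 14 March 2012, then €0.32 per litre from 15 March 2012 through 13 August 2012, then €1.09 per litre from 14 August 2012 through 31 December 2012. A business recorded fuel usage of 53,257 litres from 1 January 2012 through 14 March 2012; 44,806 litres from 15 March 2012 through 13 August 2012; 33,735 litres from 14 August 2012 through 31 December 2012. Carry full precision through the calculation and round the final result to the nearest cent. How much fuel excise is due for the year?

€78,802.71

1 January – 14 March 2012: 53,257 litres at €0.52/litre → €27,693.64
15 March – 13 August 2012: 44,806 litres at €0.32/litre → €14,337.92
14 August – 31 December 2012: 33,735 litres at €1.09/litre → €36,771.15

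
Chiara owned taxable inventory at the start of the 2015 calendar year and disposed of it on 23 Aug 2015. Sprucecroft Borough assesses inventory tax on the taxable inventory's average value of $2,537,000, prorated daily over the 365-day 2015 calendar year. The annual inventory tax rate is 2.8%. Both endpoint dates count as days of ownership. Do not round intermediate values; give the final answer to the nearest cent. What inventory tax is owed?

Days held (1 Jan – 23 Aug 2015): 235 out of 365
Tax = $2,537,000 × 2.8% × 235/365 = $45,735.5068

$45,735.51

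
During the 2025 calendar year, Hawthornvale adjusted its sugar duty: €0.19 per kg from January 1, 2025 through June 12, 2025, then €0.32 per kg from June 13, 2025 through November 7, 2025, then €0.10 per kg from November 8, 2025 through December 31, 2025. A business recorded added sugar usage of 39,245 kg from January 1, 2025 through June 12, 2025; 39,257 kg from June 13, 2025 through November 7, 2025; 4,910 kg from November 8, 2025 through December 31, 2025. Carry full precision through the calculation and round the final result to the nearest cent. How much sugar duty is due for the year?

€20,509.79

January 1 – June 12, 2025: 39,245 kg at €0.19/kg → €7,456.55
June 13 – November 7, 2025: 39,257 kg at €0.32/kg → €12,562.24
November 8 – December 31, 2025: 4,910 kg at €0.10/kg → €491.00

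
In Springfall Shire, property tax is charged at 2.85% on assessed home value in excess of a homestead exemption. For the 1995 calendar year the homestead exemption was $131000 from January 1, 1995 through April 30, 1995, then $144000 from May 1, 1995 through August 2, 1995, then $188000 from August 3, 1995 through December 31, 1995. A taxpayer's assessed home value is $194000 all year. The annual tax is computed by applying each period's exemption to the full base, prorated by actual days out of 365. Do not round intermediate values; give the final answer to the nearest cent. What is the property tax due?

$1028.03

January 1 – April 30, 1995: 120 days, exemption $131000 → ($194000 − $131000) × 2.85% × 120/365 = $590.3014
May 1 – August 2, 1995: 94 days, exemption $144000 → ($194000 − $144000) × 2.85% × 94/365 = $366.9863
August 3 – December 31, 1995: 151 days, exemption $188000 → ($194000 − $188000) × 2.85% × 151/365 = $70.7425
Total = $1028.0301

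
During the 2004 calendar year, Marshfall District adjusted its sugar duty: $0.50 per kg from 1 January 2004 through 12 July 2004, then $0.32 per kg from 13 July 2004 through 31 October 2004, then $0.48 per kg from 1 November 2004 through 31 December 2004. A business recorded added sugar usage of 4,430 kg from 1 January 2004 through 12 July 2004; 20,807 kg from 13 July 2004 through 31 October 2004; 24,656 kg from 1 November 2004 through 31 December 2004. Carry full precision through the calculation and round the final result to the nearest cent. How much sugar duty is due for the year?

$20708.12

1 January – 12 July 2004: 4,430 kg at $0.50/kg → $2215.00
13 July – 31 October 2004: 20,807 kg at $0.32/kg → $6658.24
1 November – 31 December 2004: 24,656 kg at $0.48/kg → $11834.88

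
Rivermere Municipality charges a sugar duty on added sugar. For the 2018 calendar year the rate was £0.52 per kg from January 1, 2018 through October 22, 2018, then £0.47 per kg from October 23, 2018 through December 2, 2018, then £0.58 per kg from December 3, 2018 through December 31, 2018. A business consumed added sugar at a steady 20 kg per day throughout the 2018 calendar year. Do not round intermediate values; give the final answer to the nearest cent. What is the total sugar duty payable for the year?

£3789.80

January 1 – October 22, 2018: 295 days × 20 kg/day = 5,900 kg at £0.52/kg → £3068.00
October 23 – December 2, 2018: 41 days × 20 kg/day = 820 kg at £0.47/kg → £385.40
December 3 – December 31, 2018: 29 days × 20 kg/day = 580 kg at £0.58/kg → £336.40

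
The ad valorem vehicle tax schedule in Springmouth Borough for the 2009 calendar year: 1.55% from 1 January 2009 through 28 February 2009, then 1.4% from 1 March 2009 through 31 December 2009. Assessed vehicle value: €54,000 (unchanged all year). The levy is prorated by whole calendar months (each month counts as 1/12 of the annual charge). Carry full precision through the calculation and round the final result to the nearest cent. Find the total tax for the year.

1 January – 28 February 2009: 2 months at 1.55% → €54,000 × 1.55% × 2/12 = €139.5000
1 March – 31 December 2009: 10 months at 1.4% → €54,000 × 1.4% × 10/12 = €630.0000
Total = €769.5000

€769.50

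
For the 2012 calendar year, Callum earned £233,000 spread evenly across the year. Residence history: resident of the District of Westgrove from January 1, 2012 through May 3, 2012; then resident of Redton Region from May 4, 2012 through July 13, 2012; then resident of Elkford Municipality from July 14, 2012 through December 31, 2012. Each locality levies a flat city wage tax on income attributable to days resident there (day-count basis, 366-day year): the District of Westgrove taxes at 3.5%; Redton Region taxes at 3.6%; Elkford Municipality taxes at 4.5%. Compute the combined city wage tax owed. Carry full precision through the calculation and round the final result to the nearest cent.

The District of Westgrove, January 1 – May 3, 2012: 124 days → £233,000 × 3.5% × 124/366 = £2,762.8962
Redton Region, May 4 – July 13, 2012: 71 days → £233,000 × 3.6% × 71/366 = £1,627.1803
Elkford Municipality, July 14 – December 31, 2012: 171 days → £233,000 × 4.5% × 171/366 = £4,898.7295
Total = £9,288.8060

£9,288.81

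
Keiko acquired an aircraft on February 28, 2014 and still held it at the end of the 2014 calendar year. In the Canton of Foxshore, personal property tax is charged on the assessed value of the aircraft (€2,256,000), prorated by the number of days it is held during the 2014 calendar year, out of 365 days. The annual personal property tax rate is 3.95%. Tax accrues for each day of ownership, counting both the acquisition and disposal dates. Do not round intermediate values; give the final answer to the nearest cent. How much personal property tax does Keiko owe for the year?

€74,951.74

Days held (February 28 – December 31, 2014): 307 out of 365
Tax = €2,256,000 × 3.95% × 307/365 = €74,951.7370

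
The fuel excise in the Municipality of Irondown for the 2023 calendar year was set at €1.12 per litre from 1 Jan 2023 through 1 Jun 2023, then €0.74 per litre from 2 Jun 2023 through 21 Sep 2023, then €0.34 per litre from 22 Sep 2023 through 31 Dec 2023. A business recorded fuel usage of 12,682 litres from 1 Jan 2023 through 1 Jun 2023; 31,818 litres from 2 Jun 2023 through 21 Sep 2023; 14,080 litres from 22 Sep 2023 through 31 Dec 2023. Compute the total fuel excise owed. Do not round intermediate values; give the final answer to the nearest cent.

1 Jan – 1 Jun 2023: 12,682 litres at €1.12/litre → €14,203.84
2 Jun – 21 Sep 2023: 31,818 litres at €0.74/litre → €23,545.32
22 Sep – 31 Dec 2023: 14,080 litres at €0.34/litre → €4,787.20

€42,536.36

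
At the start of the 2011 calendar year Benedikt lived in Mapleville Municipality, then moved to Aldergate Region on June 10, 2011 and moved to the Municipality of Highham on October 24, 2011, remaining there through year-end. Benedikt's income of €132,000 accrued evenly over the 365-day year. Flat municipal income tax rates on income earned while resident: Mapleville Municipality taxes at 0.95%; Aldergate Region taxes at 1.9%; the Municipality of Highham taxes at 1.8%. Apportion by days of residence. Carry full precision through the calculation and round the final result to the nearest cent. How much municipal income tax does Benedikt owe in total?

€1,933.35

Mapleville Municipality, January 1 – June 9, 2011: 160 days → €132,000 × 0.95% × 160/365 = €549.6986
Aldergate Region, June 10 – October 23, 2011: 136 days → €132,000 × 1.9% × 136/365 = €934.4877
The Municipality of Highham, October 24 – December 31, 2011: 69 days → €132,000 × 1.8% × 69/365 = €449.1616
Total = €1,933.3479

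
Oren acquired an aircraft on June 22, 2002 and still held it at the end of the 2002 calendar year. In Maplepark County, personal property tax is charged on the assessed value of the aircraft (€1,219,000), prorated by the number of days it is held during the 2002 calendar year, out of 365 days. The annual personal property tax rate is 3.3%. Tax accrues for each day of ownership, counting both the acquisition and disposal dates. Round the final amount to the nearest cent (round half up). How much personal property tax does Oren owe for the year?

Days held (June 22 – December 31, 2002): 193 out of 365
Tax = €1,219,000 × 3.3% × 193/365 = €21,270.7151

€21,270.72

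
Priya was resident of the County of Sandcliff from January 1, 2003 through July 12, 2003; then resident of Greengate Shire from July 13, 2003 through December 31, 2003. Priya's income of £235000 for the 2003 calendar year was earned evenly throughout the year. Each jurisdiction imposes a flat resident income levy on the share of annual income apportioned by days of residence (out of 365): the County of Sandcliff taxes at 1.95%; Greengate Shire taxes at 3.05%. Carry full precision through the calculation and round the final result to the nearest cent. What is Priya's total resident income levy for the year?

£5800.64

The County of Sandcliff, January 1 – July 12, 2003: 193 days → £235000 × 1.95% × 193/365 = £2423.0753
Greengate Shire, July 13 – December 31, 2003: 172 days → £235000 × 3.05% × 172/365 = £3377.5616
Total = £5800.6370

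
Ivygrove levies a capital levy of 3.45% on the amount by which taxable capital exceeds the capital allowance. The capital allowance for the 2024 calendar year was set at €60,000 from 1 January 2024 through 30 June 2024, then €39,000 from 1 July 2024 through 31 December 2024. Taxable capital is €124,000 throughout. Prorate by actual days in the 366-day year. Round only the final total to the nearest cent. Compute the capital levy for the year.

€2,572.23

1 January – 30 June 2024: 182 days, exemption €60,000 → (€124,000 − €60,000) × 3.45% × 182/366 = €1,097.9672
1 July – 31 December 2024: 184 days, exemption €39,000 → (€124,000 − €39,000) × 3.45% × 184/366 = €1,474.2623
Total = €2,572.2295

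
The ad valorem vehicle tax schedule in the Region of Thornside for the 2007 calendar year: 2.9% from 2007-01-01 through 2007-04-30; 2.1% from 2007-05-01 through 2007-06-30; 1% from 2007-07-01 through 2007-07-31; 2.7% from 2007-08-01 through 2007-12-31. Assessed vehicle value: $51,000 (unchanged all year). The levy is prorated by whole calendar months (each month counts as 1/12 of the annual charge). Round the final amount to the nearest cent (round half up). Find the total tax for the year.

$1,287.75

2007-01-01 to 2007-04-30: 4 months at 2.9% → $51,000 × 2.9% × 4/12 = $493.0000
2007-05-01 to 2007-06-30: 2 months at 2.1% → $51,000 × 2.1% × 2/12 = $178.5000
2007-07-01 to 2007-07-31: 1 month at 1% → $51,000 × 1% × 1/12 = $42.5000
2007-08-01 to 2007-12-31: 5 months at 2.7% → $51,000 × 2.7% × 5/12 = $573.7500
Total = $1,287.7500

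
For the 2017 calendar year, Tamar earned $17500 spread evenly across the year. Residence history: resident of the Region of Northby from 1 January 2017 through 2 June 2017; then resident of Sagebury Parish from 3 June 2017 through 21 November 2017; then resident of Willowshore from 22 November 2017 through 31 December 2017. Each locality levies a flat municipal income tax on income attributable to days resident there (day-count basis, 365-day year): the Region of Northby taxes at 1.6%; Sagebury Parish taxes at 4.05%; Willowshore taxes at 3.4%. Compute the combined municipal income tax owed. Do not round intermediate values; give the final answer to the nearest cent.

$516.56

The Region of Northby, 1 January – 2 June 2017: 153 days → $17500 × 1.6% × 153/365 = $117.3699
Sagebury Parish, 3 June – 21 November 2017: 172 days → $17500 × 4.05% × 172/365 = $333.9863
Willowshore, 22 November – 31 December 2017: 40 days → $17500 × 3.4% × 40/365 = $65.2055
Total = $516.5616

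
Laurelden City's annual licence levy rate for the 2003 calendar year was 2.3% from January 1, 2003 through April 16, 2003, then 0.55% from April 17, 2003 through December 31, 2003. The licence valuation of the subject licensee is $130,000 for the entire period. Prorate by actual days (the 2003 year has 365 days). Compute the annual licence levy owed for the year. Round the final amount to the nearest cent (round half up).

$1,375.68

January 1 – April 16, 2003: 106 days at 2.3% → $130,000 × 2.3% × 106/365 = $868.3288
April 17 – December 31, 2003: 259 days at 0.55% → $130,000 × 0.55% × 259/365 = $507.3562
Total = $1,375.6849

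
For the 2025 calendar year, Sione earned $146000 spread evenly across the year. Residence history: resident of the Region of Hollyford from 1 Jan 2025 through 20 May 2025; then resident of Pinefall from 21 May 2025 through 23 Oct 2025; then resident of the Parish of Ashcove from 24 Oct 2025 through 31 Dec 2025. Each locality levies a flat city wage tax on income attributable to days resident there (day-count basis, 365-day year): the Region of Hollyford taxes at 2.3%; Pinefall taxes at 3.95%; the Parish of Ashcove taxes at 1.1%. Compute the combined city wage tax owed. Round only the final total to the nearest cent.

The Region of Hollyford, 1 Jan – 20 May 2025: 140 days → $146000 × 2.3% × 140/365 = $1288.0000
Pinefall, 21 May – 23 Oct 2025: 156 days → $146000 × 3.95% × 156/365 = $2464.8000
The Parish of Ashcove, 24 Oct – 31 Dec 2025: 69 days → $146000 × 1.1% × 69/365 = $303.6000
Total = $4056.4000

$4056.40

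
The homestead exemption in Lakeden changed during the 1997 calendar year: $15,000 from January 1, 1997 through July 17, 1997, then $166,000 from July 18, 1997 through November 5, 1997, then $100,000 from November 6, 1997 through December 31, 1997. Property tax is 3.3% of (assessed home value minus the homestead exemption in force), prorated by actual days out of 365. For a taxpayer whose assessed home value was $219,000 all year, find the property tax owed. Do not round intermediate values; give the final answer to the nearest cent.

$4,786.27

January 1 – July 17, 1997: 198 days, exemption $15,000 → ($219,000 − $15,000) × 3.3% × 198/365 = $3,651.8795
July 18 – November 5, 1997: 111 days, exemption $166,000 → ($219,000 − $166,000) × 3.3% × 111/365 = $531.8877
November 6 – December 31, 1997: 56 days, exemption $100,000 → ($219,000 − $100,000) × 3.3% × 56/365 = $602.4986
Total = $4,786.2658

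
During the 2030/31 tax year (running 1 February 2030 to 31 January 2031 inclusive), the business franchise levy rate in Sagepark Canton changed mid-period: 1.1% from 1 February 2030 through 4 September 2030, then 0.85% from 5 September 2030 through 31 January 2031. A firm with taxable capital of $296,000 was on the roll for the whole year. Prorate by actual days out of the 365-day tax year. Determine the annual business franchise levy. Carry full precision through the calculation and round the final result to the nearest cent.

1 February – 4 September 2030: 216 days at 1.1% → $296,000 × 1.1% × 216/365 = $1,926.8384
5 September 2030 – 31 January 2031: 149 days at 0.85% → $296,000 × 0.85% × 149/365 = $1,027.0795
Total = $2,953.9178

$2,953.92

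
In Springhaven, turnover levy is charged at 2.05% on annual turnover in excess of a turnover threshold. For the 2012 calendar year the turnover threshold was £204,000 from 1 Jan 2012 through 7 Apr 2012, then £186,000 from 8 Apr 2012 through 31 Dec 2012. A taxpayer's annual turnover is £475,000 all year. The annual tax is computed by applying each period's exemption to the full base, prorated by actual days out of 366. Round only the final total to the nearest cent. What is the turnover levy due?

£5,825.70

1 Jan – 7 Apr 2012: 98 days, exemption £204,000 → (£475,000 − £204,000) × 2.05% × 98/366 = £1,487.5383
8 Apr – 31 Dec 2012: 268 days, exemption £186,000 → (£475,000 − £186,000) × 2.05% × 268/366 = £4,338.1585
Total = £5,825.6967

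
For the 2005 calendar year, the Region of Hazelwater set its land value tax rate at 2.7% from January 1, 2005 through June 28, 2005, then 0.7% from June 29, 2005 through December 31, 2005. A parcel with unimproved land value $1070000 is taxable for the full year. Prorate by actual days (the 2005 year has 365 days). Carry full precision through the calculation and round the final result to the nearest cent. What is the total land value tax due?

January 1 – June 28, 2005: 179 days at 2.7% → $1070000 × 2.7% × 179/365 = $14167.9726
June 29 – December 31, 2005: 186 days at 0.7% → $1070000 × 0.7% × 186/365 = $3816.8219
Total = $17984.7945

$17984.79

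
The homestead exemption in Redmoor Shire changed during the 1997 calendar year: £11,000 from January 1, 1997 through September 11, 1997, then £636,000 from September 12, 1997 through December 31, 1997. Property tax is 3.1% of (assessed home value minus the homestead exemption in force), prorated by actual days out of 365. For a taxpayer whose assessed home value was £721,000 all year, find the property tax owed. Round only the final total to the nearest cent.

January 1 – September 11, 1997: 254 days, exemption £11,000 → (£721,000 − £11,000) × 3.1% × 254/365 = £15,316.5479
September 12 – December 31, 1997: 111 days, exemption £636,000 → (£721,000 − £636,000) × 3.1% × 111/365 = £801.3288
Total = £16,117.8767

£16,117.88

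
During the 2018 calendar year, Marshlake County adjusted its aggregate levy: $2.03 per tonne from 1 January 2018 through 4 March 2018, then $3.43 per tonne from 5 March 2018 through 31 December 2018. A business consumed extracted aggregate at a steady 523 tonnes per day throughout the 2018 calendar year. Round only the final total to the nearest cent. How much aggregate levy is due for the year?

1 January – 4 March 2018: 63 days × 523 tonnes/day = 32,949 tonnes at $2.03/tonne → $66886.47
5 March – 31 December 2018: 302 days × 523 tonnes/day = 157,946 tonnes at $3.43/tonne → $541754.78

$608641.25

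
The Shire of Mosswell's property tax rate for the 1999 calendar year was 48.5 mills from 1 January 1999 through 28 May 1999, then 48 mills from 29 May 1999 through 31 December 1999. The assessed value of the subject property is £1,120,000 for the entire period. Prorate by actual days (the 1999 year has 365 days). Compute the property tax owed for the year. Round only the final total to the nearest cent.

1 January – 28 May 1999: 148 days at 48.5 mills → £1,120,000 × 4.85% × 148/365 = £22,025.6438
29 May – 31 December 1999: 217 days at 48 mills → £1,120,000 × 4.8% × 217/365 = £31,961.4247
Total = £53,987.0685

£53,987.07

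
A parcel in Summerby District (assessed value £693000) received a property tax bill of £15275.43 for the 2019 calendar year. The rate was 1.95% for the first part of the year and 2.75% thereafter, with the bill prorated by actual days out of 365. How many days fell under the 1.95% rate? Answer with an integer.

Let d = days at the first rate; then 365 − d days at the second rate.
£693000 × [1.95%·d + 2.75%·(365−d)] / 365 = £15275.43
Solving gives d = 249, so the new rate took effect on 7 September 2019.

249 days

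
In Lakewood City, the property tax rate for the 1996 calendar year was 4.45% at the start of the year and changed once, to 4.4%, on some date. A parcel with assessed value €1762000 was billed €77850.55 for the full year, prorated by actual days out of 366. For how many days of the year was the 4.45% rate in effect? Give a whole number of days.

Let d = days at the first rate; then 366 − d days at the second rate.
€1762000 × [4.45%·d + 4.4%·(366−d)] / 366 = €77850.55
Solving gives d = 134, so the new rate took effect on 14 May 1996.

134 days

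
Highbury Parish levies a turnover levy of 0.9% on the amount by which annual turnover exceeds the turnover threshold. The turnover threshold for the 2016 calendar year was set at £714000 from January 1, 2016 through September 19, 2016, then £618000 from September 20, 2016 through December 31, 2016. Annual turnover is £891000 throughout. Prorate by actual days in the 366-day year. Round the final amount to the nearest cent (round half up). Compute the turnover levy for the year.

£1836.15

January 1 – September 19, 2016: 263 days, exemption £714000 → (£891000 − £714000) × 0.9% × 263/366 = £1144.6967
September 20 – December 31, 2016: 103 days, exemption £618000 → (£891000 − £618000) × 0.9% × 103/366 = £691.4508
Total = £1836.1475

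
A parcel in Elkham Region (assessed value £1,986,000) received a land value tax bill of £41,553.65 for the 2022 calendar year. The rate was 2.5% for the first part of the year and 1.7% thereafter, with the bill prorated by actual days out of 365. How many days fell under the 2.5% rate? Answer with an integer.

Let d = days at the first rate; then 365 − d days at the second rate.
£1,986,000 × [2.5%·d + 1.7%·(365−d)] / 365 = £41,553.65
Solving gives d = 179, so the new rate took effect on June 29, 2022.

179 days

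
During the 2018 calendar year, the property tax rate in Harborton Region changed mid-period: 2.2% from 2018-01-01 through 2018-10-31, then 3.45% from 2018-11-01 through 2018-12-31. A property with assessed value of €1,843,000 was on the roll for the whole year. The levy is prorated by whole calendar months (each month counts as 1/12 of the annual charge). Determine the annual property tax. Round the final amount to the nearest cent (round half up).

2018-01-01 to 2018-10-31: 10 months at 2.2% → €1,843,000 × 2.2% × 10/12 = €33,788.3333
2018-11-01 to 2018-12-31: 2 months at 3.45% → €1,843,000 × 3.45% × 2/12 = €10,597.2500
Total = €44,385.5833

€44,385.58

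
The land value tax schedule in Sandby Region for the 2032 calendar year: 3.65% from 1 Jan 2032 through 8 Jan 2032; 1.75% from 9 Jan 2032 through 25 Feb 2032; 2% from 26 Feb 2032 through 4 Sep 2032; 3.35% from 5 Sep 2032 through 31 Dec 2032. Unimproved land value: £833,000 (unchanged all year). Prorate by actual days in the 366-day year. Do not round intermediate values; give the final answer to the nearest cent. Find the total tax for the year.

£20,312.91

1 Jan – 8 Jan 2032: 8 days at 3.65% → £833,000 × 3.65% × 8/366 = £664.5792
9 Jan – 25 Feb 2032: 48 days at 1.75% → £833,000 × 1.75% × 48/366 = £1,911.8033
26 Feb – 4 Sep 2032: 192 days at 2% → £833,000 × 2% × 192/366 = £8,739.6721
5 Sep – 31 Dec 2032: 118 days at 3.35% → £833,000 × 3.35% × 118/366 = £8,996.8552
Total = £20,312.9098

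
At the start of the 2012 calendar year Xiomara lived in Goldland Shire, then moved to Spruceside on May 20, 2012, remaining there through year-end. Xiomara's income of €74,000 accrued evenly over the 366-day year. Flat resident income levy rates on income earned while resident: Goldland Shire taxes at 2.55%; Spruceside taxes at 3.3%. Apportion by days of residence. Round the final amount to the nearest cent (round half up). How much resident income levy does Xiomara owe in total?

€2,229.70

Goldland Shire, January 1 – May 19, 2012: 140 days → €74,000 × 2.55% × 140/366 = €721.8033
Spruceside, May 20 – December 31, 2012: 226 days → €74,000 × 3.3% × 226/366 = €1,507.9016
Total = €2,229.7049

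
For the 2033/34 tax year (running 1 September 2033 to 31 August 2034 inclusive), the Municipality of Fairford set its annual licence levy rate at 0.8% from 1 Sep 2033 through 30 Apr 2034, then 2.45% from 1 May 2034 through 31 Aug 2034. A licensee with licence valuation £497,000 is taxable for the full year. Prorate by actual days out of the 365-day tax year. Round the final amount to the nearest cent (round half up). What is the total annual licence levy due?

1 Sep 2033 – 30 Apr 2034: 242 days at 0.8% → £497,000 × 0.8% × 242/365 = £2,636.1425
1 May – 31 Aug 2034: 123 days at 2.45% → £497,000 × 2.45% × 123/365 = £4,103.3137
Total = £6,739.4562

£6,739.46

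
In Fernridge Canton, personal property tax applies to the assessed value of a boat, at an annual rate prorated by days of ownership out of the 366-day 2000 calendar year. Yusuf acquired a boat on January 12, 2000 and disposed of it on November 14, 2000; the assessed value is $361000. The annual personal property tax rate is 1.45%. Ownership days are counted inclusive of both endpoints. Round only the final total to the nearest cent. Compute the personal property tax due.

Days held (January 12 – November 14, 2000): 308 out of 366
Tax = $361000 × 1.45% × 308/366 = $4404.9891

$4404.99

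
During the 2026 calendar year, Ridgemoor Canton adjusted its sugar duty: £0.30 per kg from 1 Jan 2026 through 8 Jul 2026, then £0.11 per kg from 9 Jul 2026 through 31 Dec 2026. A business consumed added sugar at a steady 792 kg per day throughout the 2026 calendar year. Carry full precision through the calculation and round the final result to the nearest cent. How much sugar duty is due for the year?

1 Jan – 8 Jul 2026: 189 days × 792 kg/day = 149,688 kg at £0.30/kg → £44906.40
9 Jul – 31 Dec 2026: 176 days × 792 kg/day = 139,392 kg at £0.11/kg → £15333.12

£60239.52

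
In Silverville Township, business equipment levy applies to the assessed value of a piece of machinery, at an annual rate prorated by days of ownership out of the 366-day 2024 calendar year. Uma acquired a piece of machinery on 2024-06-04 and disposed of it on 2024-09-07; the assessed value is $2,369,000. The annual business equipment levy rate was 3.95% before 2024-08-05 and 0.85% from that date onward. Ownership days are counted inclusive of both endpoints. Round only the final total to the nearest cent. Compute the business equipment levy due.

$17,722.19

2024-06-04 to 2024-08-04: 62 days at 3.95% → $2,369,000 × 3.95% × 62/366 = $15,851.5874
2024-08-05 to 2024-09-07: 34 days at 0.85% → $2,369,000 × 0.85% × 34/366 = $1,870.6038
Total = $17,722.1913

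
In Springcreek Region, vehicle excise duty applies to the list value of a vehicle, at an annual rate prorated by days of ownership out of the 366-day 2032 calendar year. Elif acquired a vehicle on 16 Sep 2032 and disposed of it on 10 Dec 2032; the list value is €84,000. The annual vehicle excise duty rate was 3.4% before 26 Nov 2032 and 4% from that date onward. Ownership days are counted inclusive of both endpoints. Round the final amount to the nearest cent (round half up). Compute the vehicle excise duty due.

16 Sep – 25 Nov 2032: 71 days at 3.4% → €84,000 × 3.4% × 71/366 = €554.0328
26 Nov – 10 Dec 2032: 15 days at 4% → €84,000 × 4% × 15/366 = €137.7049
Total = €691.7377

€691.74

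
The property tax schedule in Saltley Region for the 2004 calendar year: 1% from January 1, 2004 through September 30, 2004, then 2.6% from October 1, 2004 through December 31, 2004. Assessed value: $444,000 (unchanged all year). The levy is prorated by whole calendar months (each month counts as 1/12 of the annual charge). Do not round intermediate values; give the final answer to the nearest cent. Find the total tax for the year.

January 1 – September 30, 2004: 9 months at 1% → $444,000 × 1% × 9/12 = $3,330.0000
October 1 – December 31, 2004: 3 months at 2.6% → $444,000 × 2.6% × 3/12 = $2,886.0000
Total = $6,216.0000

$6,216.00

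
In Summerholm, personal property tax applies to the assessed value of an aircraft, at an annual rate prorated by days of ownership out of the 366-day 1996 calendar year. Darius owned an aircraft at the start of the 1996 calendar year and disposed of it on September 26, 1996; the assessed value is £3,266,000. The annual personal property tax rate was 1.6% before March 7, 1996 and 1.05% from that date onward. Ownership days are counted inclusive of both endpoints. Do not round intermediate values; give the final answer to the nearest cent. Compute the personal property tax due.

January 1 – March 6, 1996: 66 days at 1.6% → £3,266,000 × 1.6% × 66/366 = £9,423.2131
March 7 – September 26, 1996: 204 days at 1.05% → £3,266,000 × 1.05% × 204/366 = £19,114.1311
Total = £28,537.3443

£28,537.34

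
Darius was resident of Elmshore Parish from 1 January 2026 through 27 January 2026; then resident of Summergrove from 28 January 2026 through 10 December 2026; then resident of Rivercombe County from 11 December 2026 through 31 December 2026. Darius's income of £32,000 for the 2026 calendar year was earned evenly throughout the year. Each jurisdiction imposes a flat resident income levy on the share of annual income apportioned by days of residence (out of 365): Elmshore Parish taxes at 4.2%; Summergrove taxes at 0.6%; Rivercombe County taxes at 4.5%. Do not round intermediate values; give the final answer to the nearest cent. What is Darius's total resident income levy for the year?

Elmshore Parish, 1 January – 27 January 2026: 27 days → £32,000 × 4.2% × 27/365 = £99.4192
Summergrove, 28 January – 10 December 2026: 317 days → £32,000 × 0.6% × 317/365 = £166.7507
Rivercombe County, 11 December – 31 December 2026: 21 days → £32,000 × 4.5% × 21/365 = £82.8493
Total = £349.0192

£349.02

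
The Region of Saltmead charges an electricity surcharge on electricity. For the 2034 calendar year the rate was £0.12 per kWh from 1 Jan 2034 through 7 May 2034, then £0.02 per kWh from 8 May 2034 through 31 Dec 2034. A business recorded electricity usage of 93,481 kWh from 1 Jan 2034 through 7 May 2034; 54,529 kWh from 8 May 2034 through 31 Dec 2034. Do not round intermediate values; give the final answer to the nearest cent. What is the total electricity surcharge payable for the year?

1 Jan – 7 May 2034: 93,481 kWh at £0.12/kWh → £11,217.72
8 May – 31 Dec 2034: 54,529 kWh at £0.02/kWh → £1,090.58

£12,308.30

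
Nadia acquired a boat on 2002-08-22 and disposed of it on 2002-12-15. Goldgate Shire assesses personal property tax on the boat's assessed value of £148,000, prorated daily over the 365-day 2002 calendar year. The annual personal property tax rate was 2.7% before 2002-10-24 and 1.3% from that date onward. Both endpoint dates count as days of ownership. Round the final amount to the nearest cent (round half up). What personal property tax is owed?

£969.10

2002-08-22 to 2002-10-23: 63 days at 2.7% → £148,000 × 2.7% × 63/365 = £689.7205
2002-10-24 to 2002-12-15: 53 days at 1.3% → £148,000 × 1.3% × 53/365 = £279.3753
Total = £969.0959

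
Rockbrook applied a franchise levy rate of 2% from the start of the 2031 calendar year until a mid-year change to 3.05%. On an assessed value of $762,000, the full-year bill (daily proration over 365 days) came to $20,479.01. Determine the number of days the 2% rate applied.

Let d = days at the first rate; then 365 − d days at the second rate.
$762,000 × [2%·d + 3.05%·(365−d)] / 365 = $20,479.01
Solving gives d = 126, so the new rate took effect on May 7, 2031.

126 days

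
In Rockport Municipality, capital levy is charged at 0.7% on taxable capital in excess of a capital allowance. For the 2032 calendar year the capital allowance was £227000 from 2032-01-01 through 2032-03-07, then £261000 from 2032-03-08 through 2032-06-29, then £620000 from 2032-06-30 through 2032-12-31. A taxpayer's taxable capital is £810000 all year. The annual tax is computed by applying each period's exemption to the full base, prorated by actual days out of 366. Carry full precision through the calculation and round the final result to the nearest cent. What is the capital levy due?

2032-01-01 to 2032-03-07: 67 days, exemption £227000 → (£810000 − £227000) × 0.7% × 67/366 = £747.0683
2032-03-08 to 2032-06-29: 114 days, exemption £261000 → (£810000 − £261000) × 0.7% × 114/366 = £1197.0000
2032-06-30 to 2032-12-31: 185 days, exemption £620000 → (£810000 − £620000) × 0.7% × 185/366 = £672.2678
Total = £2616.3361

£2616.34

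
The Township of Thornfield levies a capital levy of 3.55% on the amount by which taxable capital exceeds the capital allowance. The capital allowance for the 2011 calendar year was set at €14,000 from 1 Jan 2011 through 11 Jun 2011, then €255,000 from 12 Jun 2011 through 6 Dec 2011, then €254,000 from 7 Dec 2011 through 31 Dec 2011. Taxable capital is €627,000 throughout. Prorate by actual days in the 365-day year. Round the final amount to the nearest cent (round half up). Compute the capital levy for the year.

1 Jan – 11 Jun 2011: 162 days, exemption €14,000 → (€627,000 − €14,000) × 3.55% × 162/365 = €9,658.5288
12 Jun – 6 Dec 2011: 178 days, exemption €255,000 → (€627,000 − €255,000) × 3.55% × 178/365 = €6,440.1863
7 Dec – 31 Dec 2011: 25 days, exemption €254,000 → (€627,000 − €254,000) × 3.55% × 25/365 = €906.9521
Total = €17,005.6671

€17,005.67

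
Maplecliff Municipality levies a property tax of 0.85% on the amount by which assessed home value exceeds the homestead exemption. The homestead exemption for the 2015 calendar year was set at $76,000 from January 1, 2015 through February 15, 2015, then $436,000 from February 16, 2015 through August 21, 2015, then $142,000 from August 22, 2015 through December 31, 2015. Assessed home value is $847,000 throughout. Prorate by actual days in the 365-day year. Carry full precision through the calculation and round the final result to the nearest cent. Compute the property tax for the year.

$4,782.89

January 1 – February 15, 2015: 46 days, exemption $76,000 → ($847,000 − $76,000) × 0.85% × 46/365 = $825.9205
February 16 – August 21, 2015: 187 days, exemption $436,000 → ($847,000 − $436,000) × 0.85% × 187/365 = $1,789.8205
August 22 – December 31, 2015: 132 days, exemption $142,000 → ($847,000 − $142,000) × 0.85% × 132/365 = $2,167.1507
Total = $4,782.8918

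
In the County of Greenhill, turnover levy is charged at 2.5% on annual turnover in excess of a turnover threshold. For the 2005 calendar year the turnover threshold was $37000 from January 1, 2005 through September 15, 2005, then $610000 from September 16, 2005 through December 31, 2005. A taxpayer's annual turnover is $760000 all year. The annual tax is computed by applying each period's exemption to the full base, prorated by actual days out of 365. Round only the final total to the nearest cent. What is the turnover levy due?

January 1 – September 15, 2005: 258 days, exemption $37000 → ($760000 − $37000) × 2.5% × 258/365 = $12776.3014
September 16 – December 31, 2005: 107 days, exemption $610000 → ($760000 − $610000) × 2.5% × 107/365 = $1099.3151
Total = $13875.6164

$13875.62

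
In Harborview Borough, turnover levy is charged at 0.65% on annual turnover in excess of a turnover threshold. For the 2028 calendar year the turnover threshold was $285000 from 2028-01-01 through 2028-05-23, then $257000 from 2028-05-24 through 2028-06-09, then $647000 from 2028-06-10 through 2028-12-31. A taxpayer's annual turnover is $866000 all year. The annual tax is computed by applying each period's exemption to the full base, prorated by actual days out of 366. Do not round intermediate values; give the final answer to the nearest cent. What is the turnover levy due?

$2467.02

2028-01-01 to 2028-05-23: 144 days, exemption $285000 → ($866000 − $285000) × 0.65% × 144/366 = $1485.8361
2028-05-24 to 2028-06-09: 17 days, exemption $257000 → ($866000 − $257000) × 0.65% × 17/366 = $183.8648
2028-06-10 to 2028-12-31: 205 days, exemption $647000 → ($866000 − $647000) × 0.65% × 205/366 = $797.3156
Total = $2467.0164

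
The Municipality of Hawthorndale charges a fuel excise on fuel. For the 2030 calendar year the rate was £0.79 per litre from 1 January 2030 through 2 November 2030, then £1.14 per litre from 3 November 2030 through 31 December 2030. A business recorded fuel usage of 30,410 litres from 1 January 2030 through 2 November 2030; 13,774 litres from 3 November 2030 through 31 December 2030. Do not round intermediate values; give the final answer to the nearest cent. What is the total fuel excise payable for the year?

£39,726.26

1 January – 2 November 2030: 30,410 litres at £0.79/litre → £24,023.90
3 November – 31 December 2030: 13,774 litres at £1.14/litre → £15,702.36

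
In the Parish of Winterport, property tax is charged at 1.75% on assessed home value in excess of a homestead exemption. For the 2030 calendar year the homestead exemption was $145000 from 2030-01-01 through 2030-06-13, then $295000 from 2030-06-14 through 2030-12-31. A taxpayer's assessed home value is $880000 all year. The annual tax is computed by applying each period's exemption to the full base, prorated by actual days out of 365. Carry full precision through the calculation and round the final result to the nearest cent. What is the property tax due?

2030-01-01 to 2030-06-13: 164 days, exemption $145000 → ($880000 − $145000) × 1.75% × 164/365 = $5779.3151
2030-06-14 to 2030-12-31: 201 days, exemption $295000 → ($880000 − $295000) × 1.75% × 201/365 = $5637.6370
Total = $11416.9521

$11416.95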